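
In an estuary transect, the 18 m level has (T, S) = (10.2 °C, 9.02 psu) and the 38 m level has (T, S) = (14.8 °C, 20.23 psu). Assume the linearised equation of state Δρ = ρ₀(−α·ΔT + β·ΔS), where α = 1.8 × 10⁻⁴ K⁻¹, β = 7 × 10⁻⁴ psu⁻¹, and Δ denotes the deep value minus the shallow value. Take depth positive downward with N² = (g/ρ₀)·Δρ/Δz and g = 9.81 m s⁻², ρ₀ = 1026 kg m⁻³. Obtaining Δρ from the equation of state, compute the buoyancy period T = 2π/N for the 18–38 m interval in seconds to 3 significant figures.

107 s

ΔT = +4.6 K, ΔS = +11.21 psu (deep − shallow).
Δρ/ρ₀ = −αΔT + βΔS = -8.28 × 10⁻⁴ + 7.847 × 10⁻³ = 7.019 × 10⁻³, so Δρ ≈ 7.201 kg m⁻³.
N² = (g/ρ₀)·Δρ/Δz = g·(Δρ/ρ₀)/Δz = 9.81 × 7.019 × 10⁻³ / 20 = 3.4428 × 10⁻³ s⁻².
N = √(3.4428 × 10⁻³) = 0.058675 rad s⁻¹ → T = 2π/N = 107.08 s ≈ 107 s.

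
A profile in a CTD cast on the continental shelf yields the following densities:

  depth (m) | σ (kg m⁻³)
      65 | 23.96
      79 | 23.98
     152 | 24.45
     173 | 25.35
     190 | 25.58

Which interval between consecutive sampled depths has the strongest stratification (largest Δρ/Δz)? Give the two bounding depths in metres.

Compute the density gradient over each adjacent pair:
  65–79 m: Δρ/Δz = 0.02/14 = 1.4 × 10⁻³ kg m⁻⁴
  79–152 m: Δρ/Δz = 0.47/73 = 6.4 × 10⁻³ kg m⁻⁴
  152–173 m: Δρ/Δz = 0.90/21 = 0.043 kg m⁻⁴
  173–190 m: Δρ/Δz = 0.23/17 = 0.014 kg m⁻⁴
The largest gradient is in the 152–173 m interval — the pycnocline.

152–173 m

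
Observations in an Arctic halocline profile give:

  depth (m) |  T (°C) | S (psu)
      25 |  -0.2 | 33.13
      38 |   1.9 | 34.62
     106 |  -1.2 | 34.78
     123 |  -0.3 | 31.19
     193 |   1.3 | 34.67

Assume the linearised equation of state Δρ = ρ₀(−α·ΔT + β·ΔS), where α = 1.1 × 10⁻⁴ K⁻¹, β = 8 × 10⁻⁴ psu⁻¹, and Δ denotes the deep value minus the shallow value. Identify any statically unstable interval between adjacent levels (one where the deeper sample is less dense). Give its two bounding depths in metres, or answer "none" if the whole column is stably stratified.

106–123 m

Evaluate Δρ/ρ₀ = −αΔT + βΔS across each adjacent pair:
  25–38 m: −αΔT+βΔS = −(1.1 × 10⁻⁴)(+2.1)+(8 × 10⁻⁴)(+1.49) = 9.6 × 10⁻⁴ → stable
  38–106 m: −αΔT+βΔS = −(1.1 × 10⁻⁴)(-3.1)+(8 × 10⁻⁴)(+0.16) = 4.7 × 10⁻⁴ → stable
  106–123 m: −αΔT+βΔS = −(1.1 × 10⁻⁴)(+0.9)+(8 × 10⁻⁴)(-3.59) = -3.0 × 10⁻³ → UNSTABLE
  123–193 m: −αΔT+βΔS = −(1.1 × 10⁻⁴)(+1.6)+(8 × 10⁻⁴)(+3.48) = 2.6 × 10⁻³ → stable
The 106–123 m interval has Δρ < 0: lighter water underlies denser water.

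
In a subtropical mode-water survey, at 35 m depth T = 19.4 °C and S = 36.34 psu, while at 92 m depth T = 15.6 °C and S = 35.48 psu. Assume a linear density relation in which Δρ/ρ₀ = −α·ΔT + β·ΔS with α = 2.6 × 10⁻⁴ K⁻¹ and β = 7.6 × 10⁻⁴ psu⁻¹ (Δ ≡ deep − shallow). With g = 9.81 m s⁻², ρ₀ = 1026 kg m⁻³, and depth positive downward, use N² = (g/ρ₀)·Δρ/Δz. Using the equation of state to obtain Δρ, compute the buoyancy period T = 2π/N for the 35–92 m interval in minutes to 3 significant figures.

13.8 min

ΔT = -3.8 K, ΔS = -0.86 psu (deep − shallow).
Δρ/ρ₀ = −αΔT + βΔS = 9.88 × 10⁻⁴ − 6.536 × 10⁻⁴ = 3.344 × 10⁻⁴, so Δρ ≈ 0.3431 kg m⁻³.
N² = (g/ρ₀)·Δρ/Δz = g·(Δρ/ρ₀)/Δz = 9.81 × 3.344 × 10⁻⁴ / 57 = 5.7552 × 10⁻⁵ s⁻².
N = √(5.7552 × 10⁻⁵) = 7.5863 × 10⁻³ rad s⁻¹ → T = 2π/N = 828.23 s = 13.804 min ≈ 13.8 min.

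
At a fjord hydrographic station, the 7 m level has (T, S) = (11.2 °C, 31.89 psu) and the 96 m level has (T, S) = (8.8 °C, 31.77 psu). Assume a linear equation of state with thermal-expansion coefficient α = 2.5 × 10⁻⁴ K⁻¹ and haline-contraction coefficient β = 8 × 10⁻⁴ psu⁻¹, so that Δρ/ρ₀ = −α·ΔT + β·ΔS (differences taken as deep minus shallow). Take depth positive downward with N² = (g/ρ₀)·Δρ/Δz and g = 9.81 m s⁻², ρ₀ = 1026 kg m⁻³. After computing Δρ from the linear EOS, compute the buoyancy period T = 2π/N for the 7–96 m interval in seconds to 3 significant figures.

843 s

ΔT = -2.4 K, ΔS = -0.12 psu (deep − shallow).
Δρ/ρ₀ = −αΔT + βΔS = 6.00 × 10⁻⁴ − 9.60 × 10⁻⁵ = 5.04 × 10⁻⁴, so Δρ ≈ 0.5171 kg m⁻³.
N² = (g/ρ₀)·Δρ/Δz = g·(Δρ/ρ₀)/Δz = 9.81 × 5.04 × 10⁻⁴ / 89 = 5.5553 × 10⁻⁵ s⁻².
N = √(5.5553 × 10⁻⁵) = 7.4534 × 10⁻³ rad s⁻¹ → T = 2π/N = 843.00 s ≈ 843 s.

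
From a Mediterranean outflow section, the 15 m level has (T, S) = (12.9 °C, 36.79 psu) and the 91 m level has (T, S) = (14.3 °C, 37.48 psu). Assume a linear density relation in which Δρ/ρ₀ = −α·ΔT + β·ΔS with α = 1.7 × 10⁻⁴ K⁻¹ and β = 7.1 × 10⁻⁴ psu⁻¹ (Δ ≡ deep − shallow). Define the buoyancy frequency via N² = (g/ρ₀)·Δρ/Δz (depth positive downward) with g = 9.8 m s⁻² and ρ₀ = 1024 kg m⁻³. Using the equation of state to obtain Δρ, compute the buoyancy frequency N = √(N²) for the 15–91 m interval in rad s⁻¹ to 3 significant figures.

5.70 × 10⁻³ rad s⁻¹

ΔT = +1.4 K, ΔS = +0.69 psu (deep − shallow).
Δρ/ρ₀ = −αΔT + βΔS = -2.38 × 10⁻⁴ + 4.899 × 10⁻⁴ = 2.519 × 10⁻⁴, so Δρ ≈ 0.2579 kg m⁻³.
N² = (g/ρ₀)·Δρ/Δz = g·(Δρ/ρ₀)/Δz = 9.8 × 2.519 × 10⁻⁴ / 76 = 3.2482 × 10⁻⁵ s⁻².
N = √(3.2482 × 10⁻⁵) = 5.6993 × 10⁻³ rad s⁻¹ ≈ 5.70 × 10⁻³ rad s⁻¹.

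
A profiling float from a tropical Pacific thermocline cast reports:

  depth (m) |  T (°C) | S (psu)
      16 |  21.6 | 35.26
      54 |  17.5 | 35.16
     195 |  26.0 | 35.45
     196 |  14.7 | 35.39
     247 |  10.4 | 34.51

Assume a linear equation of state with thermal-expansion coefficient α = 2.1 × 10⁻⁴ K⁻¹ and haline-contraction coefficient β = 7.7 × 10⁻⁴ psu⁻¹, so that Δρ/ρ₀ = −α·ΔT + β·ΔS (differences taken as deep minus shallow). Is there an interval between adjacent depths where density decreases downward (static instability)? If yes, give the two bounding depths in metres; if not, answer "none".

Evaluate Δρ/ρ₀ = −αΔT + βΔS across each adjacent pair:
  16–54 m: −αΔT+βΔS = −(2.1 × 10⁻⁴)(-4.1)+(7.7 × 10⁻⁴)(-0.10) = 7.8 × 10⁻⁴ → stable
  54–195 m: −αΔT+βΔS = −(2.1 × 10⁻⁴)(+8.5)+(7.7 × 10⁻⁴)(+0.29) = -1.6 × 10⁻³ → UNSTABLE
  195–196 m: −αΔT+βΔS = −(2.1 × 10⁻⁴)(-11.3)+(7.7 × 10⁻⁴)(-0.06) = 2.3 × 10⁻³ → stable
  196–247 m: −αΔT+βΔS = −(2.1 × 10⁻⁴)(-4.3)+(7.7 × 10⁻⁴)(-0.88) = 2.3 × 10⁻⁴ → stable
The 54–195 m interval has Δρ < 0: lighter water underlies denser water.

54–195 m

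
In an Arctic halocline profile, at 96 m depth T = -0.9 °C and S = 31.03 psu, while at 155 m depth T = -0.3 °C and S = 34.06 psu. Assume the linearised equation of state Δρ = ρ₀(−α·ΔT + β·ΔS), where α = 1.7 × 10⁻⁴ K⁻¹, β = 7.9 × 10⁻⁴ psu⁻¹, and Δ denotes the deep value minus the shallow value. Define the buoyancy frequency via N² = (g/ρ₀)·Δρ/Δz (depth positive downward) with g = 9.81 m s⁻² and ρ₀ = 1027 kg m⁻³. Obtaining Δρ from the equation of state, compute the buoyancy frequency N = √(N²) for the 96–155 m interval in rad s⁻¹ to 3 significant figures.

ΔT = +0.6 K, ΔS = +3.03 psu (deep − shallow).
Δρ/ρ₀ = −αΔT + βΔS = -1.02 × 10⁻⁴ + 2.3937 × 10⁻³ = 2.2917 × 10⁻³, so Δρ ≈ 2.354 kg m⁻³.
N² = (g/ρ₀)·Δρ/Δz = g·(Δρ/ρ₀)/Δz = 9.81 × 2.2917 × 10⁻³ / 59 = 3.8104 × 10⁻⁴ s⁻².
N = √(3.8104 × 10⁻⁴) = 0.019520 rad s⁻¹ ≈ 0.0195 rad s⁻¹.

0.0195 rad s⁻¹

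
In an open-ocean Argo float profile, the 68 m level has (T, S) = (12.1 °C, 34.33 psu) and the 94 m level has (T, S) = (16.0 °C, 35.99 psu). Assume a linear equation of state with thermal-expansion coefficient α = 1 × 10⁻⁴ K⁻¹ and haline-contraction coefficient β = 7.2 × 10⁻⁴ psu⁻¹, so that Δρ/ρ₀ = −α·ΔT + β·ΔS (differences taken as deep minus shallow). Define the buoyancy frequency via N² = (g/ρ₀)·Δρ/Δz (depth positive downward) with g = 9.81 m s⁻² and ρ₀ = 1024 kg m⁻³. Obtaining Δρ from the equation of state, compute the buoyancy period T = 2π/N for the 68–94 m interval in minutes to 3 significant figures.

6.01 min

ΔT = +3.9 K, ΔS = +1.66 psu (deep − shallow).
Δρ/ρ₀ = −αΔT + βΔS = -3.90 × 10⁻⁴ + 1.1952 × 10⁻³ = 8.052 × 10⁻⁴, so Δρ ≈ 0.8245 kg m⁻³.
N² = (g/ρ₀)·Δρ/Δz = g·(Δρ/ρ₀)/Δz = 9.81 × 8.052 × 10⁻⁴ / 26 = 3.0381 × 10⁻⁴ s⁻².
N = √(3.0381 × 10⁻⁴) = 0.017430 rad s⁻¹ → T = 2π/N = 360.48 s = 6.0080 min ≈ 6.01 min.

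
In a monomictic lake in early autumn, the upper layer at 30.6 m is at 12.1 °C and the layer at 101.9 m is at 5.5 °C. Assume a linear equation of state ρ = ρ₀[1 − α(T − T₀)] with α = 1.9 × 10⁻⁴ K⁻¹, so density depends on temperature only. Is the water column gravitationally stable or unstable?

ΔT = 5.5 − 12.1 = -6.6 K, so Δρ/ρ₀ = −αΔT = 1.254 × 10⁻³.
Δρ/ρ₀ > 0, so Δρ > 0: deeper water is denser → statically stable.

stable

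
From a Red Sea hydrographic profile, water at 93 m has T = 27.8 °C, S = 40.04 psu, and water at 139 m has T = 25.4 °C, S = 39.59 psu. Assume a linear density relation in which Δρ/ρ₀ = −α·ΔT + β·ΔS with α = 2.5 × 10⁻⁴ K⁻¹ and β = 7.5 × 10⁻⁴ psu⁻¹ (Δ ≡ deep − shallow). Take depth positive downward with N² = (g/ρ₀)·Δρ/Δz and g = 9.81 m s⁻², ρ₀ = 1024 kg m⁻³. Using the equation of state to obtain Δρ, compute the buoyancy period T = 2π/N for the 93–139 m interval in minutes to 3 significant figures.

ΔT = -2.4 K, ΔS = -0.45 psu (deep − shallow).
Δρ/ρ₀ = −αΔT + βΔS = 6.00 × 10⁻⁴ − 3.375 × 10⁻⁴ = 2.625 × 10⁻⁴, so Δρ ≈ 0.2688 kg m⁻³.
N² = (g/ρ₀)·Δρ/Δz = g·(Δρ/ρ₀)/Δz = 9.81 × 2.625 × 10⁻⁴ / 46 = 5.5981 × 10⁻⁵ s⁻².
N = √(5.5981 × 10⁻⁵) = 7.4820 × 10⁻³ rad s⁻¹ → T = 2π/N = 839.77 s = 13.996 min ≈ 14.0 min.

14.0 min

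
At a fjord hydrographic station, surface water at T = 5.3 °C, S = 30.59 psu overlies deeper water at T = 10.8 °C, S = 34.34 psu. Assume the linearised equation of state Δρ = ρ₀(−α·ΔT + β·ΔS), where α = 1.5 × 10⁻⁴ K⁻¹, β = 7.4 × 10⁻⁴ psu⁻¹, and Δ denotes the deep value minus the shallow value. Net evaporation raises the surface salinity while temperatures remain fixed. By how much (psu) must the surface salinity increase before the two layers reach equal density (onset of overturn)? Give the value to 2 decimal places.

Neutral buoyancy requires −α(T_deep − T_surf) + β(S_deep − S_surf′) = 0.
S_surf′ = S_deep − (α/β)·ΔT = 34.34 − (1.5 × 10⁻⁴/7.4 × 10⁻⁴)·(+5.5) = 33.2251 psu.
Increase required: 33.2251 − 30.59 = 2.6351 psu.

2.64 psu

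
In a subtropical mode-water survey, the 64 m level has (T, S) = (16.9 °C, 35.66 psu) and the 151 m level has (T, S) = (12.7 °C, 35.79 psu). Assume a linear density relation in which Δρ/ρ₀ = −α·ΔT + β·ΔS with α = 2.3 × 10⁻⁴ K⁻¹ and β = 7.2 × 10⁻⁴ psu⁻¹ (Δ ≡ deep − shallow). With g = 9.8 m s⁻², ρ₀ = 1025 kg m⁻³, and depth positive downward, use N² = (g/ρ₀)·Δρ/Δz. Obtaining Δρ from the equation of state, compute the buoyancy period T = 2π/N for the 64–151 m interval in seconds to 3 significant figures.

575 s

ΔT = -4.2 K, ΔS = +0.13 psu (deep − shallow).
Δρ/ρ₀ = −αΔT + βΔS = 9.66 × 10⁻⁴ + 9.36 × 10⁻⁵ = 1.0596 × 10⁻³, so Δρ ≈ 1.086 kg m⁻³.
N² = (g/ρ₀)·Δρ/Δz = g·(Δρ/ρ₀)/Δz = 9.8 × 1.0596 × 10⁻³ / 87 = 1.1936 × 10⁻⁴ s⁻².
N = √(1.1936 × 10⁻⁴) = 0.010925 rad s⁻¹ → T = 2π/N = 575.12 s ≈ 575 s.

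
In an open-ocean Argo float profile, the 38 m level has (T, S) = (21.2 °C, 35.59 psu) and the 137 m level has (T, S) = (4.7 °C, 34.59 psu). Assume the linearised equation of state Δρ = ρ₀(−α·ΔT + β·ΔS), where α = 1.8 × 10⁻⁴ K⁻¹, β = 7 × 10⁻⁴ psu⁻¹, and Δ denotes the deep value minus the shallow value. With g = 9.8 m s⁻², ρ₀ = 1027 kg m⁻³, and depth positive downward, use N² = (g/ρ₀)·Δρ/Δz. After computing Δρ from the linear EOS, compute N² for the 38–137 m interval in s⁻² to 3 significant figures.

2.25 × 10⁻⁴ s⁻²

ΔT = -16.5 K, ΔS = -1.00 psu (deep − shallow).
Δρ/ρ₀ = −αΔT + βΔS = 2.97 × 10⁻³ − 7.00 × 10⁻⁴ = 2.27 × 10⁻³, so Δρ ≈ 2.331 kg m⁻³.
N² = (g/ρ₀)·Δρ/Δz = g·(Δρ/ρ₀)/Δz = 9.8 × 2.27 × 10⁻³ / 99 = 2.2471 × 10⁻⁴ s⁻² ≈ 2.25 × 10⁻⁴ s⁻².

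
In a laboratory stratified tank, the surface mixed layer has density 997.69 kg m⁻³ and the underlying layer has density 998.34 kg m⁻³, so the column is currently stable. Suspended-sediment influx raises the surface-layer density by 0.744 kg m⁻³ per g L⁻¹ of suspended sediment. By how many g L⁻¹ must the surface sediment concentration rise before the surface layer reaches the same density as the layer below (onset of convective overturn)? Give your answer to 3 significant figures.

0.874 g L⁻¹

Density deficit of the surface layer: 998.34 − 997.69 = 0.65 kg m⁻³.
Required change = 0.65 / 0.744 = 0.874 g L⁻¹.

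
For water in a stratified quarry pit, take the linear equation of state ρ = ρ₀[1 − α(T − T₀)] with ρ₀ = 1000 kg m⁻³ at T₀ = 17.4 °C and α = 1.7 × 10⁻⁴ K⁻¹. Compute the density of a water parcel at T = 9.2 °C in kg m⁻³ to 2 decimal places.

T − T₀ = -8.2 K.
Bracket = 1 − α·(-8.2) = 1 + (1.394 × 10⁻³) = 1.0013940.
ρ = 1000 × 1.0013940 = 1001.39 kg m⁻³.

1001.39 kg m⁻³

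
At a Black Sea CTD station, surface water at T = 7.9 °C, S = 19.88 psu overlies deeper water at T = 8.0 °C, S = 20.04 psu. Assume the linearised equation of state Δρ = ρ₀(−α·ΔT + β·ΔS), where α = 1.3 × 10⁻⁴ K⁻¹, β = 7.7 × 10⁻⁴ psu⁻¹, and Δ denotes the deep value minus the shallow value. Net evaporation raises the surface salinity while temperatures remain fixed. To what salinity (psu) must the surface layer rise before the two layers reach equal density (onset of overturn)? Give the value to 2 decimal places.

Neutral buoyancy requires −α(T_deep − T_surf) + β(S_deep − S_surf′) = 0.
S_surf′ = S_deep − (α/β)·ΔT = 20.04 − (1.3 × 10⁻⁴/7.7 × 10⁻⁴)·(+0.1) = 20.0231 psu.
Increase required: 20.0231 − 19.88 = 0.1431 psu.

20.02 psu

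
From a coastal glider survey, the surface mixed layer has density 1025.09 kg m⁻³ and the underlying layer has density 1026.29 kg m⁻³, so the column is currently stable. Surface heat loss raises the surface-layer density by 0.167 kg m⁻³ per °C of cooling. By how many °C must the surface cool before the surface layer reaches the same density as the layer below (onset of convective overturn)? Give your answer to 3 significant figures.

Density deficit of the surface layer: 1026.29 − 1025.09 = 1.2 kg m⁻³.
Required change = 1.2 / 0.167 = 7.19 °C.

7.19 °C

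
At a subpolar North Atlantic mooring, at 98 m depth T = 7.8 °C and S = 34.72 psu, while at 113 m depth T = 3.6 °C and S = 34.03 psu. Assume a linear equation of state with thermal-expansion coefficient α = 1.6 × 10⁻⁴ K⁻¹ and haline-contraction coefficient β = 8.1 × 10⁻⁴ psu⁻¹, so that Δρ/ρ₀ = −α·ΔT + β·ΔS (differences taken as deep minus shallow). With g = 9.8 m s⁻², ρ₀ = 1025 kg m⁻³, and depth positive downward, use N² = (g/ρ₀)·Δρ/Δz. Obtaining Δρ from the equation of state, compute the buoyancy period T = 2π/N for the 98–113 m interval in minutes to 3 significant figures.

12.2 min

ΔT = -4.2 K, ΔS = -0.69 psu (deep − shallow).
Δρ/ρ₀ = −αΔT + βΔS = 6.72 × 10⁻⁴ − 5.589 × 10⁻⁴ = 1.131 × 10⁻⁴, so Δρ ≈ 0.1159 kg m⁻³.
N² = (g/ρ₀)·Δρ/Δz = g·(Δρ/ρ₀)/Δz = 9.8 × 1.131 × 10⁻⁴ / 15 = 7.3892 × 10⁻⁵ s⁻².
N = √(7.3892 × 10⁻⁵) = 8.5960 × 10⁻³ rad s⁻¹ → T = 2π/N = 730.94 s = 12.182 min ≈ 12.2 min.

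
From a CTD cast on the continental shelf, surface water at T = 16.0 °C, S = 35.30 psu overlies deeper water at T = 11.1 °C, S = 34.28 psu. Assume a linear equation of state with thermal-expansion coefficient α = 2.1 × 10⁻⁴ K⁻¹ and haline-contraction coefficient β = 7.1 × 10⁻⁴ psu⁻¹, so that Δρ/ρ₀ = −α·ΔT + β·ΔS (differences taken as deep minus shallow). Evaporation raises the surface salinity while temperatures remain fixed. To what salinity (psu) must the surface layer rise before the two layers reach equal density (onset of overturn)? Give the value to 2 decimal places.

Neutral buoyancy requires −α(T_deep − T_surf) + β(S_deep − S_surf′) = 0.
S_surf′ = S_deep − (α/β)·ΔT = 34.28 − (2.1 × 10⁻⁴/7.1 × 10⁻⁴)·(-4.9) = 35.7293 psu.
Increase required: 35.7293 − 35.30 = 0.4293 psu.

35.73 psu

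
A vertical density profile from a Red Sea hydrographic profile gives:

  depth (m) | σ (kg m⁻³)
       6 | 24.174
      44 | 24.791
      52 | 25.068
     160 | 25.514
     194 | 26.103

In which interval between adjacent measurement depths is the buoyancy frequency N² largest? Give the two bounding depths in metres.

Compute the density gradient over each adjacent pair:
  6–44 m: Δρ/Δz = 0.617/38 = 0.016 kg m⁻⁴
  44–52 m: Δρ/Δz = 0.277/8 = 0.035 kg m⁻⁴
  52–160 m: Δρ/Δz = 0.446/108 = 4.1 × 10⁻³ kg m⁻⁴
  160–194 m: Δρ/Δz = 0.589/34 = 0.017 kg m⁻⁴
The largest gradient is in the 44–52 m interval — the pycnocline.

44–52 m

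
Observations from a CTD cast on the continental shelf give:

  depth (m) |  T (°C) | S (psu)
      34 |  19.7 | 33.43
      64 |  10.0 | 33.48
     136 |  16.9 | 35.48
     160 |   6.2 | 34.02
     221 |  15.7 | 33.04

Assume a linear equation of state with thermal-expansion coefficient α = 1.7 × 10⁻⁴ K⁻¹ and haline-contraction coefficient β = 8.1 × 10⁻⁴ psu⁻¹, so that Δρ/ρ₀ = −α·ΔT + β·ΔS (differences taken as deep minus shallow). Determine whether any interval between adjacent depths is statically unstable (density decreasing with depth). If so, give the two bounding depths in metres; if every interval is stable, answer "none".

Evaluate Δρ/ρ₀ = −αΔT + βΔS across each adjacent pair:
  34–64 m: −αΔT+βΔS = −(1.7 × 10⁻⁴)(-9.7)+(8.1 × 10⁻⁴)(+0.05) = 1.7 × 10⁻³ → stable
  64–136 m: −αΔT+βΔS = −(1.7 × 10⁻⁴)(+6.9)+(8.1 × 10⁻⁴)(+2.00) = 4.5 × 10⁻⁴ → stable
  136–160 m: −αΔT+βΔS = −(1.7 × 10⁻⁴)(-10.7)+(8.1 × 10⁻⁴)(-1.46) = 6.4 × 10⁻⁴ → stable
  160–221 m: −αΔT+βΔS = −(1.7 × 10⁻⁴)(+9.5)+(8.1 × 10⁻⁴)(-0.98) = -2.4 × 10⁻³ → UNSTABLE
The 160–221 m interval has Δρ < 0: lighter water underlies denser water.

160–221 m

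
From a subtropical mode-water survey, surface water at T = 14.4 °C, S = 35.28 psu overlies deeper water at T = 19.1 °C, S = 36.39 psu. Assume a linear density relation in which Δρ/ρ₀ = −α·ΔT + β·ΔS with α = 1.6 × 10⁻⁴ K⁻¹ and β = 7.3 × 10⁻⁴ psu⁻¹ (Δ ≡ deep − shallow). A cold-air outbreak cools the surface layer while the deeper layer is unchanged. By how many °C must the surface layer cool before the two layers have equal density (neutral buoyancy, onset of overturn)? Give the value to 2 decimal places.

Neutral buoyancy requires Δρ = 0, i.e. −α(T_deep − T_surf′) + β(S_deep − S_surf) = 0.
T_surf′ = T_deep − (β/α)·ΔS = 19.1 − (7.3 × 10⁻⁴/1.6 × 10⁻⁴)·(+1.11) = 14.0356 °C.
Cooling required: 14.4 − (14.0356) = 0.3644 °C.

0.36 °C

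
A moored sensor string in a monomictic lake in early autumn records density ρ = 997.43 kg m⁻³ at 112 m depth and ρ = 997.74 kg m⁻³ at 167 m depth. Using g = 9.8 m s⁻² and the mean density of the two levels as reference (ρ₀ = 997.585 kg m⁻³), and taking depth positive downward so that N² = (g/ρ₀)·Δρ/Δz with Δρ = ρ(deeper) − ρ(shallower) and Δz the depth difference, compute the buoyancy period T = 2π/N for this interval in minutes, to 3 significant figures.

14.1 min

Δρ = 997.74 − 997.43 = 0.31 kg m⁻³ over Δz = 167 − 112 = 55 m.
N² = (9.8/997.585) × (0.31/55) = 5.5370 × 10⁻⁵ s⁻².
N = √(5.5370 × 10⁻⁵) = 7.4411 × 10⁻³ rad s⁻¹, so T = 2π/N = 844.39 s = 14.073 min ≈ 14.1 min.
A positive N² confirms static stability across the interval.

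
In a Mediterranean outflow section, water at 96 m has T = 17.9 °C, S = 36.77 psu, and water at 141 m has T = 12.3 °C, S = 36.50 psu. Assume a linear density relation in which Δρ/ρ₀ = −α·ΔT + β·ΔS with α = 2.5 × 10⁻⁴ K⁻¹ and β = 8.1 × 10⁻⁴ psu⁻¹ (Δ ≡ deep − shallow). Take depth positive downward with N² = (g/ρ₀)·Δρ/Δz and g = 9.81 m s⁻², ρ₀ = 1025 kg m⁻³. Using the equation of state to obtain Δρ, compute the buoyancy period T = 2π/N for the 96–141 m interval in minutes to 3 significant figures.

6.53 min

ΔT = -5.6 K, ΔS = -0.27 psu (deep − shallow).
Δρ/ρ₀ = −αΔT + βΔS = 1.40 × 10⁻³ − 2.187 × 10⁻⁴ = 1.1813 × 10⁻³, so Δρ ≈ 1.211 kg m⁻³.
N² = (g/ρ₀)·Δρ/Δz = g·(Δρ/ρ₀)/Δz = 9.81 × 1.1813 × 10⁻³ / 45 = 2.5752 × 10⁻⁴ s⁻².
N = √(2.5752 × 10⁻⁴) = 0.016047 rad s⁻¹ → T = 2π/N = 391.55 s = 6.5258 min ≈ 6.53 min.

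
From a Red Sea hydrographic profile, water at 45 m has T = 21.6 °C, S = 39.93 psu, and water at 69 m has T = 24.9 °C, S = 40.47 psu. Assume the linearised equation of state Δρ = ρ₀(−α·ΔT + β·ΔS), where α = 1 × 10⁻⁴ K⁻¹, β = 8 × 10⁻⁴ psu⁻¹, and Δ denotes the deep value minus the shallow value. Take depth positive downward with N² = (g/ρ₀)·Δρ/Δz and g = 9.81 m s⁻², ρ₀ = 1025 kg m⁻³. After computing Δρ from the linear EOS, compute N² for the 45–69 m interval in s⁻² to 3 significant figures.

4.17 × 10⁻⁵ s⁻²

ΔT = +3.3 K, ΔS = +0.54 psu (deep − shallow).
Δρ/ρ₀ = −αΔT + βΔS = -3.30 × 10⁻⁴ + 4.32 × 10⁻⁴ = 1.02 × 10⁻⁴, so Δρ ≈ 0.1046 kg m⁻³.
N² = (g/ρ₀)·Δρ/Δz = g·(Δρ/ρ₀)/Δz = 9.81 × 1.02 × 10⁻⁴ / 24 = 4.1693 × 10⁻⁵ s⁻² ≈ 4.17 × 10⁻⁵ s⁻².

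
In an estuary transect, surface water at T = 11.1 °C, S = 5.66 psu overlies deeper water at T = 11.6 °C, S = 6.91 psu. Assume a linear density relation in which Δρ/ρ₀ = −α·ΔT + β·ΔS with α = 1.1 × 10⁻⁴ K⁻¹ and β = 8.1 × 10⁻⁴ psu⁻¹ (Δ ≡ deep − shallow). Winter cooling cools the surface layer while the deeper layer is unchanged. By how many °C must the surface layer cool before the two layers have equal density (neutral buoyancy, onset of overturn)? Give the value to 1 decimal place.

Neutral buoyancy requires Δρ = 0, i.e. −α(T_deep − T_surf′) + β(S_deep − S_surf) = 0.
T_surf′ = T_deep − (β/α)·ΔS = 11.6 − (8.1 × 10⁻⁴/1.1 × 10⁻⁴)·(+1.25) = 2.395 °C.
Cooling required: 11.1 − (2.395) = 8.705 °C.

8.7 °C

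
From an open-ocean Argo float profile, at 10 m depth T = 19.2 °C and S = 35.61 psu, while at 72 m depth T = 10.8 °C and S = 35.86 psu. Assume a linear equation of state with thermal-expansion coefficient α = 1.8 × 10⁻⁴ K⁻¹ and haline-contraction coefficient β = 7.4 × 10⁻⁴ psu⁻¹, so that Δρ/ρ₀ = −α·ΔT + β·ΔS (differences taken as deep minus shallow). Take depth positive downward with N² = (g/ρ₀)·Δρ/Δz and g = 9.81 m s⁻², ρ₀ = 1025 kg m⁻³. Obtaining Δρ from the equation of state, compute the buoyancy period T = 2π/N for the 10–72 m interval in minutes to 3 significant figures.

ΔT = -8.4 K, ΔS = +0.25 psu (deep − shallow).
Δρ/ρ₀ = −αΔT + βΔS = 1.512 × 10⁻³ + 1.85 × 10⁻⁴ = 1.697 × 10⁻³, so Δρ ≈ 1.739 kg m⁻³.
N² = (g/ρ₀)·Δρ/Δz = g·(Δρ/ρ₀)/Δz = 9.81 × 1.697 × 10⁻³ / 62 = 2.6851 × 10⁻⁴ s⁻².
N = √(2.6851 × 10⁻⁴) = 0.016386 rad s⁻¹ → T = 2π/N = 383.45 s = 6.3908 min ≈ 6.39 min.

6.39 min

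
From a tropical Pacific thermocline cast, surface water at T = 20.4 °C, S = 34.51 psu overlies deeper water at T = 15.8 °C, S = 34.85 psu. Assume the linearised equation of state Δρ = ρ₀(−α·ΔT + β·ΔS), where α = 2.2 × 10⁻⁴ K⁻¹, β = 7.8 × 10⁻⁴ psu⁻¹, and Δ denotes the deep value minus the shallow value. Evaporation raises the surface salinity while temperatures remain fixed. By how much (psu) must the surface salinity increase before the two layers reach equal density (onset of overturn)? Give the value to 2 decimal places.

Neutral buoyancy requires −α(T_deep − T_surf) + β(S_deep − S_surf′) = 0.
S_surf′ = S_deep − (α/β)·ΔT = 34.85 − (2.2 × 10⁻⁴/7.8 × 10⁻⁴)·(-4.6) = 36.1474 psu.
Increase required: 36.1474 − 34.51 = 1.6374 psu.

1.64 psu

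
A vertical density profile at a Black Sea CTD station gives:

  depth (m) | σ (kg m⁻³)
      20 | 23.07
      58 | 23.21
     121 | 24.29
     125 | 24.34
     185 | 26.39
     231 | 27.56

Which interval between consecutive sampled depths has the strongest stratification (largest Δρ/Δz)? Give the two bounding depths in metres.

Compute the density gradient over each adjacent pair:
  20–58 m: Δρ/Δz = 0.14/38 = 3.7 × 10⁻³ kg m⁻⁴
  58–121 m: Δρ/Δz = 1.08/63 = 0.017 kg m⁻⁴
  121–125 m: Δρ/Δz = 0.05/4 = 0.013 kg m⁻⁴
  125–185 m: Δρ/Δz = 2.05/60 = 0.034 kg m⁻⁴
  185–231 m: Δρ/Δz = 1.17/46 = 0.025 kg m⁻⁴
The largest gradient is in the 125–185 m interval — the pycnocline.

125–185 m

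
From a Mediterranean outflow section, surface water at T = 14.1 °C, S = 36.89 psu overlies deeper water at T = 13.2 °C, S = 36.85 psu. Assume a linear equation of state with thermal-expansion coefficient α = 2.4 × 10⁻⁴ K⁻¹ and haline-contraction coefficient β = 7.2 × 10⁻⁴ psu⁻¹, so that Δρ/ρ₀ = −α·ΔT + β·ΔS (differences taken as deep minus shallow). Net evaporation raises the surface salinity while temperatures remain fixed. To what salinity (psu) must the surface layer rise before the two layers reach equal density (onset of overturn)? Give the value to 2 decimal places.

Neutral buoyancy requires −α(T_deep − T_surf) + β(S_deep − S_surf′) = 0.
S_surf′ = S_deep − (α/β)·ΔT = 36.85 − (2.4 × 10⁻⁴/7.2 × 10⁻⁴)·(-0.9) = 37.1500 psu.
Increase required: 37.1500 − 36.89 = 0.2600 psu.

37.15 psu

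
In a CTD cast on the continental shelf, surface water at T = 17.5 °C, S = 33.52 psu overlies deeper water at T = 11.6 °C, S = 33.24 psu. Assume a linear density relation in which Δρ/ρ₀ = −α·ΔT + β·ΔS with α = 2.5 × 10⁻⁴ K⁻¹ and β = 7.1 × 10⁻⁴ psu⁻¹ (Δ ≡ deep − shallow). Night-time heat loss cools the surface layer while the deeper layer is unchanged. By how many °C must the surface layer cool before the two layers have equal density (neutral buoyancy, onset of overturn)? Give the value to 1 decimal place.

Neutral buoyancy requires Δρ = 0, i.e. −α(T_deep − T_surf′) + β(S_deep − S_surf) = 0.
T_surf′ = T_deep − (β/α)·ΔS = 11.6 − (7.1 × 10⁻⁴/2.5 × 10⁻⁴)·(-0.28) = 12.395 °C.
Cooling required: 17.5 − (12.395) = 5.105 °C.

5.1 °C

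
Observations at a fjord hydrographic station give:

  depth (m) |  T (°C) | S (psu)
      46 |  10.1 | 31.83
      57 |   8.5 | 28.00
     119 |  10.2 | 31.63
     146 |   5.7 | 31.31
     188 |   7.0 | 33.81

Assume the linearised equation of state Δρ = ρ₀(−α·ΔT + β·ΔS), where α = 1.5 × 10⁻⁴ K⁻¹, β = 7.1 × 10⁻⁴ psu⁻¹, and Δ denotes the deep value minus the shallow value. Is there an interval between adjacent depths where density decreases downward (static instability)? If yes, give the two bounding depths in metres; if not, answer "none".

Evaluate Δρ/ρ₀ = −αΔT + βΔS across each adjacent pair:
  46–57 m: −αΔT+βΔS = −(1.5 × 10⁻⁴)(-1.6)+(7.1 × 10⁻⁴)(-3.83) = -2.5 × 10⁻³ → UNSTABLE
  57–119 m: −αΔT+βΔS = −(1.5 × 10⁻⁴)(+1.7)+(7.1 × 10⁻⁴)(+3.63) = 2.3 × 10⁻³ → stable
  119–146 m: −αΔT+βΔS = −(1.5 × 10⁻⁴)(-4.5)+(7.1 × 10⁻⁴)(-0.32) = 4.5 × 10⁻⁴ → stable
  146–188 m: −αΔT+βΔS = −(1.5 × 10⁻⁴)(+1.3)+(7.1 × 10⁻⁴)(+2.50) = 1.6 × 10⁻³ → stable
The 46–57 m interval has Δρ < 0: lighter water underlies denser water.

46–57 m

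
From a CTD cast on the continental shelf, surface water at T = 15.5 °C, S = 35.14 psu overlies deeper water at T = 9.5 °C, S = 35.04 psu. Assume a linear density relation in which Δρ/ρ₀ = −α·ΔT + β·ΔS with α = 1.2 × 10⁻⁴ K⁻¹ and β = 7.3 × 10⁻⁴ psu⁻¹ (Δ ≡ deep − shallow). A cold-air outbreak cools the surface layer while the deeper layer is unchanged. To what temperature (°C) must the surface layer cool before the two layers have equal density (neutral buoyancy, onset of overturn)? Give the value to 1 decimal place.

Neutral buoyancy requires Δρ = 0, i.e. −α(T_deep − T_surf′) + β(S_deep − S_surf) = 0.
T_surf′ = T_deep − (β/α)·ΔS = 9.5 − (7.3 × 10⁻⁴/1.2 × 10⁻⁴)·(-0.10) = 10.108 °C.
Cooling required: 15.5 − (10.108) = 5.392 °C.

10.1 °C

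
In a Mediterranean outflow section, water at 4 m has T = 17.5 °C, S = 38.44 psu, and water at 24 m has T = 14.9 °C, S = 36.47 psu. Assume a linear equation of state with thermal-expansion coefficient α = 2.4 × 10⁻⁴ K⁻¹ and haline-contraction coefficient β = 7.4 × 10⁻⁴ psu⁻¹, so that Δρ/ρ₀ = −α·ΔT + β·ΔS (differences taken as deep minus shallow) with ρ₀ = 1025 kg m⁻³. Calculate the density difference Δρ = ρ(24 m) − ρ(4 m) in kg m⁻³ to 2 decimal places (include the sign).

-0.85 kg m⁻³

ΔT = -2.6 K, ΔS = -1.97 psu (deep − shallow).
Δρ/ρ₀ = −(2.4 × 10⁻⁴)(-2.6) + (7.4 × 10⁻⁴)(-1.97) = -8.338 × 10⁻⁴.
Δρ = 1025 × (-8.338 × 10⁻⁴) = -0.85 kg m⁻³.
Negative Δρ: lighter below, statically unstable.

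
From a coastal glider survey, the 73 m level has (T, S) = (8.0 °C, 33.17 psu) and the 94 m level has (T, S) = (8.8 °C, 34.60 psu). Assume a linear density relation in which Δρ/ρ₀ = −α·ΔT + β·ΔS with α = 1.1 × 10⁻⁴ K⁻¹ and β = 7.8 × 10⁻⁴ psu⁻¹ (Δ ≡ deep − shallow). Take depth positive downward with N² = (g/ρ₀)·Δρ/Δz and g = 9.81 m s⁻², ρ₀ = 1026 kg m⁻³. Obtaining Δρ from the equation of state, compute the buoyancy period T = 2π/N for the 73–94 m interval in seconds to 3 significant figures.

287 s

ΔT = +0.8 K, ΔS = +1.43 psu (deep − shallow).
Δρ/ρ₀ = −αΔT + βΔS = -8.80 × 10⁻⁵ + 1.1154 × 10⁻³ = 1.0274 × 10⁻³, so Δρ ≈ 1.054 kg m⁻³.
N² = (g/ρ₀)·Δρ/Δz = g·(Δρ/ρ₀)/Δz = 9.81 × 1.0274 × 10⁻³ / 21 = 4.7994 × 10⁻⁴ s⁻².
N = √(4.7994 × 10⁻⁴) = 0.021908 rad s⁻¹ → T = 2π/N = 286.80 s ≈ 287 s.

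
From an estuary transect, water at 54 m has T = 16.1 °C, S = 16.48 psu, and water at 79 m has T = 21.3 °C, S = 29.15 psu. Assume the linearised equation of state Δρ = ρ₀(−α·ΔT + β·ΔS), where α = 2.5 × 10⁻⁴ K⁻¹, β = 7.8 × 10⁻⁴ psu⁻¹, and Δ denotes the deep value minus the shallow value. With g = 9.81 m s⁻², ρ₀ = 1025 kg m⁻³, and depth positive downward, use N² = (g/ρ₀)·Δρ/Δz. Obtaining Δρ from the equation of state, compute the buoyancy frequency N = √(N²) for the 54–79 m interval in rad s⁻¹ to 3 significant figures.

0.0580 rad s⁻¹

ΔT = +5.2 K, ΔS = +12.67 psu (deep − shallow).
Δρ/ρ₀ = −αΔT + βΔS = -1.30 × 10⁻³ + 9.8826 × 10⁻³ = 8.5826 × 10⁻³, so Δρ ≈ 8.797 kg m⁻³.
N² = (g/ρ₀)·Δρ/Δz = g·(Δρ/ρ₀)/Δz = 9.81 × 8.5826 × 10⁻³ / 25 = 3.3678 × 10⁻³ s⁻².
N = √(3.3678 × 10⁻³) = 0.058033 rad s⁻¹ ≈ 0.0580 rad s⁻¹.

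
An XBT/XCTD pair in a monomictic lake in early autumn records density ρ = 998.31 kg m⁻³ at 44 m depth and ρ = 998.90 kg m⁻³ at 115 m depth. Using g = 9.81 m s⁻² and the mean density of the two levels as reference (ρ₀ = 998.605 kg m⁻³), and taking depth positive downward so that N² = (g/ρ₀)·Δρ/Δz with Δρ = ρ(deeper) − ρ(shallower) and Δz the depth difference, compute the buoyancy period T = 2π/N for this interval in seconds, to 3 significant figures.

Δρ = 998.90 − 998.31 = 0.59 kg m⁻³ over Δz = 115 − 44 = 71 m.
N² = (9.81/998.605) × (0.59/71) = 8.1634 × 10⁻⁵ s⁻².
N = √(8.1634 × 10⁻⁵) = 9.0352 × 10⁻³ rad s⁻¹, so T = 2π/N = 695.41 s ≈ 695 s.

695 s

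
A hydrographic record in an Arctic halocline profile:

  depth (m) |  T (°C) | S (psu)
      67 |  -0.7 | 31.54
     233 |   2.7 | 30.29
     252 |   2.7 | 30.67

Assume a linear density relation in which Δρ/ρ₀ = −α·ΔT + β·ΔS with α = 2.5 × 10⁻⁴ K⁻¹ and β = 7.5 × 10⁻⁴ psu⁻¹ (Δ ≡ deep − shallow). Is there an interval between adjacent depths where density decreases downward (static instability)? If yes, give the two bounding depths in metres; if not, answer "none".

67–233 m

Evaluate Δρ/ρ₀ = −αΔT + βΔS across each adjacent pair:
  67–233 m: −αΔT+βΔS = −(2.5 × 10⁻⁴)(+3.4)+(7.5 × 10⁻⁴)(-1.25) = -1.8 × 10⁻³ → UNSTABLE
  233–252 m: −αΔT+βΔS = −(2.5 × 10⁻⁴)(+0.0)+(7.5 × 10⁻⁴)(+0.38) = 2.8 × 10⁻⁴ → stable
The 67–233 m interval has Δρ < 0: lighter water underlies denser water.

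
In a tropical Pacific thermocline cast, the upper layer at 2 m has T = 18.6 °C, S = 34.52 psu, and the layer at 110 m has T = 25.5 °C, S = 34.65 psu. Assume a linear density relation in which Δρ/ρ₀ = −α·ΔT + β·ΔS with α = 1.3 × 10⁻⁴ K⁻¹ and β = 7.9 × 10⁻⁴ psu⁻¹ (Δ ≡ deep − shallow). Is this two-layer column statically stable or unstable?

unstable

ΔT = 25.5 − 18.6 = +6.9 K and ΔS = 34.65 − 34.52 = +0.13 psu (deep − shallow).
−αΔT = -8.97 × 10⁻⁴; βΔS = 1.027 × 10⁻⁴; sum Δρ/ρ₀ = -7.943 × 10⁻⁴.
Δρ/ρ₀ < 0, so Δρ < 0: deeper water is lighter → statically unstable; the column would overturn.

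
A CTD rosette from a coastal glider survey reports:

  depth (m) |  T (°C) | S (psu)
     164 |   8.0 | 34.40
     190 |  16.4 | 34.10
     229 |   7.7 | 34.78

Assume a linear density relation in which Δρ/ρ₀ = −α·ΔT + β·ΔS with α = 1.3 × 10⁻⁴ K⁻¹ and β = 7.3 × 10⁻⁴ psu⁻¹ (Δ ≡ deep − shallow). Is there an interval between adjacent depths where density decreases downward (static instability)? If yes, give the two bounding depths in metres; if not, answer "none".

Evaluate Δρ/ρ₀ = −αΔT + βΔS across each adjacent pair:
  164–190 m: −αΔT+βΔS = −(1.3 × 10⁻⁴)(+8.4)+(7.3 × 10⁻⁴)(-0.30) = -1.3 × 10⁻³ → UNSTABLE
  190–229 m: −αΔT+βΔS = −(1.3 × 10⁻⁴)(-8.7)+(7.3 × 10⁻⁴)(+0.68) = 1.6 × 10⁻³ → stable
The 164–190 m interval has Δρ < 0: lighter water underlies denser water.

164–190 m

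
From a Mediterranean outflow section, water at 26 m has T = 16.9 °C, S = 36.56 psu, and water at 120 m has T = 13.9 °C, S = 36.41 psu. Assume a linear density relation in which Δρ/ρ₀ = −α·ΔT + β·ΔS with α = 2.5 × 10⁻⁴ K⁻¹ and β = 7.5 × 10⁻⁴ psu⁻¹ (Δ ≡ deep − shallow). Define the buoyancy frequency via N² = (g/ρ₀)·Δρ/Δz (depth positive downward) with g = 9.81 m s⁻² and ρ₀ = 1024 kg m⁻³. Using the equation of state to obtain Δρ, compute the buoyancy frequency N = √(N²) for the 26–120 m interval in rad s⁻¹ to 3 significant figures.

8.16 × 10⁻³ rad s⁻¹

ΔT = -3.0 K, ΔS = -0.15 psu (deep − shallow).
Δρ/ρ₀ = −αΔT + βΔS = 7.50 × 10⁻⁴ − 1.125 × 10⁻⁴ = 6.375 × 10⁻⁴, so Δρ ≈ 0.6528 kg m⁻³.
N² = (g/ρ₀)·Δρ/Δz = g·(Δρ/ρ₀)/Δz = 9.81 × 6.375 × 10⁻⁴ / 94 = 6.6531 × 10⁻⁵ s⁻².
N = √(6.6531 × 10⁻⁵) = 8.1567 × 10⁻³ rad s⁻¹ ≈ 8.16 × 10⁻³ rad s⁻¹.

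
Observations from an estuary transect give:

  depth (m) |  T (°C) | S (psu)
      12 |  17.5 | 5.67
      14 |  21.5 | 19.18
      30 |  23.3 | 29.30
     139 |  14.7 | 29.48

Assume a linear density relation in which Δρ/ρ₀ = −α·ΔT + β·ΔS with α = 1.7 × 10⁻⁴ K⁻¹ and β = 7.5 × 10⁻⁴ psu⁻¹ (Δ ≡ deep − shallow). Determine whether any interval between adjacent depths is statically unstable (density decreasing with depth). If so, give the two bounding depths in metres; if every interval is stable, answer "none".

Evaluate Δρ/ρ₀ = −αΔT + βΔS across each adjacent pair:
  12–14 m: −αΔT+βΔS = −(1.7 × 10⁻⁴)(+4.0)+(7.5 × 10⁻⁴)(+13.51) = 9.5 × 10⁻³ → stable
  14–30 m: −αΔT+βΔS = −(1.7 × 10⁻⁴)(+1.8)+(7.5 × 10⁻⁴)(+10.12) = 7.3 × 10⁻³ → stable
  30–139 m: −αΔT+βΔS = −(1.7 × 10⁻⁴)(-8.6)+(7.5 × 10⁻⁴)(+0.18) = 1.6 × 10⁻³ → stable
Every interval has Δρ > 0: the column is stably stratified throughout.

none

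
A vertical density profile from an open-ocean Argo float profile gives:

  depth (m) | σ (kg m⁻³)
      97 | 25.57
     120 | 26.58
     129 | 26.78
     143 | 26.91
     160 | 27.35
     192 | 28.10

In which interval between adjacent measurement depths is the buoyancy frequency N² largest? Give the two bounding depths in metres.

97–120 m

Compute the density gradient over each adjacent pair:
  97–120 m: Δρ/Δz = 1.01/23 = 0.044 kg m⁻⁴
  120–129 m: Δρ/Δz = 0.20/9 = 0.022 kg m⁻⁴
  129–143 m: Δρ/Δz = 0.13/14 = 9.3 × 10⁻³ kg m⁻⁴
  143–160 m: Δρ/Δz = 0.44/17 = 0.026 kg m⁻⁴
  160–192 m: Δρ/Δz = 0.75/32 = 0.023 kg m⁻⁴
The largest gradient is in the 97–120 m interval — the pycnocline.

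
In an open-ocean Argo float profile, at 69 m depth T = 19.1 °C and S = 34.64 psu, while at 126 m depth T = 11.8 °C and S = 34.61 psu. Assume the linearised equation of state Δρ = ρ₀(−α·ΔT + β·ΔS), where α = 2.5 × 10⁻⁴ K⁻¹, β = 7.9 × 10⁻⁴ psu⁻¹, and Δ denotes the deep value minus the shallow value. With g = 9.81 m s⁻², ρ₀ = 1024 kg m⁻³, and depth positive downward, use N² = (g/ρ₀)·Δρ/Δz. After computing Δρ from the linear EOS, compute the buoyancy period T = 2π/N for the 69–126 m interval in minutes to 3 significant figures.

ΔT = -7.3 K, ΔS = -0.03 psu (deep − shallow).
Δρ/ρ₀ = −αΔT + βΔS = 1.825 × 10⁻³ − 2.37 × 10⁻⁵ = 1.8013 × 10⁻³, so Δρ ≈ 1.845 kg m⁻³.
N² = (g/ρ₀)·Δρ/Δz = g·(Δρ/ρ₀)/Δz = 9.81 × 1.8013 × 10⁻³ / 57 = 3.1001 × 10⁻⁴ s⁻².
N = √(3.1001 × 10⁻⁴) = 0.017607 rad s⁻¹ → T = 2π/N = 356.86 s = 5.9477 min ≈ 5.95 min.

5.95 min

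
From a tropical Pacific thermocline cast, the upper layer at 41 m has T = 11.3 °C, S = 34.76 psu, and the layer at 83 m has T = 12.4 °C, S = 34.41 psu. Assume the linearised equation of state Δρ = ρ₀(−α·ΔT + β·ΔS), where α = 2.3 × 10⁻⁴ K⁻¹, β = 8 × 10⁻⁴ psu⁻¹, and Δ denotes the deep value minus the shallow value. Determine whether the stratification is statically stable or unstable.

unstable

ΔT = 12.4 − 11.3 = +1.1 K and ΔS = 34.41 − 34.76 = -0.35 psu (deep − shallow).
−αΔT = -2.53 × 10⁻⁴; βΔS = -2.80 × 10⁻⁴; sum Δρ/ρ₀ = -5.33 × 10⁻⁴.
Δρ/ρ₀ < 0, so Δρ < 0: deeper water is lighter → statically unstable; the column would overturn.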